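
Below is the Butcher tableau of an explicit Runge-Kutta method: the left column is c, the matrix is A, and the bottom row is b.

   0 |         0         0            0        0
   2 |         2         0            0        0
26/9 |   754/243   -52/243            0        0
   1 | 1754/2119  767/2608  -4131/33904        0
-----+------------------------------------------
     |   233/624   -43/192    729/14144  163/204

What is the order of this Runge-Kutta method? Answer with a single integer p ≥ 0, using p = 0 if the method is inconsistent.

b = (233/624, -43/192, 729/14144, 163/204)
c = (0, 2, 26/9, 1)
Ac = (0, 0, -104/243, 77/326)
Σ b_i: 233/624·1 + (-43/192)·1 + 729/14144·1 + 163/204·1 = 1 ✓
b·c: (-43/192)·2 + 729/14144·26/9 + 163/204·1 = 1/2 ✓
b·c²: (-43/192)·4 + 729/14144·676/81 + 163/204·1 = 1/3 ✓
b·Ac: 729/14144·(-104/243) + 163/204·77/326 = 1/6 ✓
b·c³: (-43/192)·8 + 729/14144·17576/729 + 163/204·1 = 1/4 ✓
b·(c∘Ac): 729/14144·(-2704/2187) + 163/204·77/326 = 1/8 ✓
b·Ac²: 729/14144·(-208/243) + 163/204·26/163 = 1/12 ✓
b·A²c: 163/204·17/326 = 1/24 ✓; 4 stages ⇒ order 4.

4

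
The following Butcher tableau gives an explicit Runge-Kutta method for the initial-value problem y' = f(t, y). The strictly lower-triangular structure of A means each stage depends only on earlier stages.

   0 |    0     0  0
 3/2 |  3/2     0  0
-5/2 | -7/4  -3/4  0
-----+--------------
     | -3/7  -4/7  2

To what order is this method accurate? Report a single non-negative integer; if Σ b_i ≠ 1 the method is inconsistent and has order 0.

1

b = (-3/7, -4/7, 2)
c = (0, 3/2, -5/2)
Ac = (0, 0, -9/8)
Σ b_i: (-3/7)·1 + (-4/7)·1 + 2·1 = 1 ✓
b·c: (-4/7)·3/2 + 2·(-5/2) = -41/7 ≠ 1/2 ⇒ order 1.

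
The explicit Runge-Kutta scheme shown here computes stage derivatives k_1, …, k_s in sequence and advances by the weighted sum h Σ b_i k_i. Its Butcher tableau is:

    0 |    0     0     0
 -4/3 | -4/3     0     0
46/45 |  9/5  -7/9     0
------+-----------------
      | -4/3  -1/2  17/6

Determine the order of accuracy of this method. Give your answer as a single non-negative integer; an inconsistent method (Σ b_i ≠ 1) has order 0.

b = (-4/3, -1/2, 17/6)
c = (0, -4/3, 46/45)
Ac = (0, 0, 28/27)
Σ b_i: (-4/3)·1 + (-1/2)·1 + 17/6·1 = 1 ✓
b·c: (-1/2)·(-4/3) + 17/6·46/45 = 481/135 ≠ 1/2 ⇒ order 1.

1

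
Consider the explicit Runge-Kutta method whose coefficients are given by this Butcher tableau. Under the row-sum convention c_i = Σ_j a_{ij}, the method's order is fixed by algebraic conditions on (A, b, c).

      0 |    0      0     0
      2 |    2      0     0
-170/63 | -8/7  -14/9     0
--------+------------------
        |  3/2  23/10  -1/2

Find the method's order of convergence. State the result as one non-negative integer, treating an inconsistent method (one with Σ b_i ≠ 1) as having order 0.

b = (3/2, 23/10, -1/2)
c = (0, 2, -170/63)
Ac = (0, 0, -28/9)
Σ b_i: 3/2·1 + 23/10·1 + (-1/2)·1 = 33/10 ≠ 1 ⇒ order 0.

0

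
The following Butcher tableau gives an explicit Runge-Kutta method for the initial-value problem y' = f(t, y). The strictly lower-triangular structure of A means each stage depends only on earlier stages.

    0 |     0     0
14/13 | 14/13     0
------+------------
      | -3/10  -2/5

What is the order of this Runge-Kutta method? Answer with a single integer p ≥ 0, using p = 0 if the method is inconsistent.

b = (-3/10, -2/5)
c = (0, 14/13)
Σ b_i: (-3/10)·1 + (-2/5)·1 = -7/10 ≠ 1 ⇒ order 0.

0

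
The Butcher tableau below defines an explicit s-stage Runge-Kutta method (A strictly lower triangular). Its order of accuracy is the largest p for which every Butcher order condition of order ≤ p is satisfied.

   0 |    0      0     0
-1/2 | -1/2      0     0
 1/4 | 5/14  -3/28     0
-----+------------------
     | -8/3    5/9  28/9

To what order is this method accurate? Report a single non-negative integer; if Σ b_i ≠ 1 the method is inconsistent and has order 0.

b = (-8/3, 5/9, 28/9)
c = (0, -1/2, 1/4)
Ac = (0, 0, 3/56)
Σ b_i: (-8/3)·1 + 5/9·1 + 28/9·1 = 1 ✓
b·c: 5/9·(-1/2) + 28/9·1/4 = 1/2 ✓
b·c²: 5/9·1/4 + 28/9·1/16 = 1/3 ✓
b·Ac: 28/9·3/56 = 1/6 ✓; 3 stages ⇒ order 3.

3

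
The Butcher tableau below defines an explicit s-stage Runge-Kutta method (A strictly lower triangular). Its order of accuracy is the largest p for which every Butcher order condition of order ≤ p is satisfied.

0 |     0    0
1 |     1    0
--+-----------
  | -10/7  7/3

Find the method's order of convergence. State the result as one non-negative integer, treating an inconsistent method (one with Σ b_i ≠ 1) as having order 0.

0

b = (-10/7, 7/3)
c = (0, 1)
Σ b_i: (-10/7)·1 + 7/3·1 = 19/21 ≠ 1 ⇒ order 0.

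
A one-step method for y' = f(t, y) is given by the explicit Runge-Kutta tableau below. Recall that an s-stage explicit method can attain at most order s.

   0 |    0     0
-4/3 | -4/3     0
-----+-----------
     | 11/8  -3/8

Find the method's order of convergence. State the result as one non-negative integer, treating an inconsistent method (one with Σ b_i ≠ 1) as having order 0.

b = (11/8, -3/8)
c = (0, -4/3)
Σ b_i: 11/8·1 + (-3/8)·1 = 1 ✓
b·c: (-3/8)·(-4/3) = 1/2 ✓; 2 stages ⇒ order 2.

2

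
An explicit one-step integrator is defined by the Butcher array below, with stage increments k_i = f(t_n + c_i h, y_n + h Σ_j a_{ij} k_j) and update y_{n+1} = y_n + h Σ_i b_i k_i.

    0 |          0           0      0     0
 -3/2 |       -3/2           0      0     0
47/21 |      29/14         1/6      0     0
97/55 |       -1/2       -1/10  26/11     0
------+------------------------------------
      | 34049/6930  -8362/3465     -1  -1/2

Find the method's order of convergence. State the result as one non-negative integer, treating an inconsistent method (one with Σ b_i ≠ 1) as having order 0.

b = (34049/6930, -8362/3465, -1, -1/2)
c = (0, -3/2, 47/21, 97/55)
Ac = (0, 0, -1/4, 25133/4620)
Σ b_i: 34049/6930·1 + (-8362/3465)·1 + (-1)·1 + (-1/2)·1 = 1 ✓
b·c: (-8362/3465)·(-3/2) + (-1)·47/21 + (-1/2)·97/55 = 1/2 ✓
b·c²: (-8362/3465)·9/4 + (-1)·2209/441 + (-1/2)·9409/3025 = -16000492/1334025 ≠ 1/3 ⇒ order 2.
b·Ac: (-1)·(-1/4) + (-1/2)·25133/4620 = -22823/9240 ≠ 1/6

2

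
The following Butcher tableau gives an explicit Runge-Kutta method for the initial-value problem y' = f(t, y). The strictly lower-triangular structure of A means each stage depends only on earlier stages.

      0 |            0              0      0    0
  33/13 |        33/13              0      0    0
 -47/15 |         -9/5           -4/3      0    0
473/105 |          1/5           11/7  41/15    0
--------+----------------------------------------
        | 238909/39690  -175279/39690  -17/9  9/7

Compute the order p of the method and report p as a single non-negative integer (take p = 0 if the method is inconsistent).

b = (238909/39690, -175279/39690, -17/9, 9/7)
c = (0, 33/13, -47/15, 473/105)
Ac = (0, 0, -44/13, -93682/20475)
Σ b_i: 238909/39690·1 + (-175279/39690)·1 + (-17/9)·1 + 9/7·1 = 1 ✓
b·c: (-175279/39690)·33/13 + (-17/9)·(-47/15) + 9/7·473/105 = 1/2 ✓
b·c²: (-175279/39690)·1089/169 + (-17/9)·2209/225 + 9/7·223729/11025 = -15105157/722358 ≠ 1/3 ⇒ order 2.
b·Ac: (-17/9)·(-44/13) + 9/7·(-93682/20475) = 73162/143325 ≠ 1/6

2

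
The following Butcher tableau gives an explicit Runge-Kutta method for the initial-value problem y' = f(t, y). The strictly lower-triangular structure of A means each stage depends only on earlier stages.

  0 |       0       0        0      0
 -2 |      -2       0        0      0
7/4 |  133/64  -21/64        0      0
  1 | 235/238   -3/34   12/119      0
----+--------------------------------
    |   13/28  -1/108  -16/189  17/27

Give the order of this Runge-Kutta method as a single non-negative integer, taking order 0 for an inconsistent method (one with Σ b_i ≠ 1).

4

b = (13/28, -1/108, -16/189, 17/27)
c = (0, -2, 7/4, 1)
Ac = (0, 0, 21/32, 6/17)
Σ b_i: 13/28·1 + (-1/108)·1 + (-16/189)·1 + 17/27·1 = 1 ✓
b·c: (-1/108)·(-2) + (-16/189)·7/4 + 17/27·1 = 1/2 ✓
b·c²: (-1/108)·4 + (-16/189)·49/16 + 17/27·1 = 1/3 ✓
b·Ac: (-16/189)·21/32 + 17/27·6/17 = 1/6 ✓
b·c³: (-1/108)·(-8) + (-16/189)·343/64 + 17/27·1 = 1/4 ✓
b·(c∘Ac): (-16/189)·147/128 + 17/27·6/17 = 1/8 ✓
b·Ac²: (-16/189)·(-21/16) + 17/27·(-3/68) = 1/12 ✓
b·A²c: 17/27·9/136 = 1/24 ✓; 4 stages ⇒ order 4.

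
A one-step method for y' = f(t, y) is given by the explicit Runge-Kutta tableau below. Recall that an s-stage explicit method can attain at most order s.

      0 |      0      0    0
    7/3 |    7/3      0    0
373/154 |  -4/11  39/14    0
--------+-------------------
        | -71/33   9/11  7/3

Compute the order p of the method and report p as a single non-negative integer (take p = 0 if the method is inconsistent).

1

b = (-71/33, 9/11, 7/3)
c = (0, 7/3, 373/154)
Ac = (0, 0, 13/2)
Σ b_i: (-71/33)·1 + 9/11·1 + 7/3·1 = 1 ✓
b·c: 9/11·7/3 + 7/3·373/154 = 499/66 ≠ 1/2 ⇒ order 1.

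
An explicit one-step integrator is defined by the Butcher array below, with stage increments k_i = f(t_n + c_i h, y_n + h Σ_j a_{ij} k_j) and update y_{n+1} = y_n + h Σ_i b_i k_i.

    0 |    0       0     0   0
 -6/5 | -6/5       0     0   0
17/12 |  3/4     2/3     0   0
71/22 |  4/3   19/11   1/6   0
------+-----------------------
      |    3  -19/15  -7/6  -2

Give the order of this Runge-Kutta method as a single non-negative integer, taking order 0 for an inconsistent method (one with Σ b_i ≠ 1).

b = (3, -19/15, -7/6, -2)
c = (0, -6/5, 17/12, 71/22)
Ac = (0, 0, -4/5, -7273/3960)
Σ b_i: 3·1 + (-19/15)·1 + (-7/6)·1 + (-2)·1 = -43/30 ≠ 1 ⇒ order 0.

0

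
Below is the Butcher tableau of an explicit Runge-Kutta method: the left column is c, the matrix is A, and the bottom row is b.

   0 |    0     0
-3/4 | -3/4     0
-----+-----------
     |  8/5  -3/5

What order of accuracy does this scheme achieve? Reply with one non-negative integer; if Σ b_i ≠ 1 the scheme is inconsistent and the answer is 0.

1

b = (8/5, -3/5)
c = (0, -3/4)
Σ b_i: 8/5·1 + (-3/5)·1 = 1 ✓
b·c: (-3/5)·(-3/4) = 9/20 ≠ 1/2 ⇒ order 1.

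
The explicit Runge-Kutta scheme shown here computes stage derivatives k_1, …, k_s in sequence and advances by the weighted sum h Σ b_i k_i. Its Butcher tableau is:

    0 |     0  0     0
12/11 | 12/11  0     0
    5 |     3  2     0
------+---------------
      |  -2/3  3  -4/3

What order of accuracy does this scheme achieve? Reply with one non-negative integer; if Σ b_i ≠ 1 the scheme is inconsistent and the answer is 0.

b = (-2/3, 3, -4/3)
c = (0, 12/11, 5)
Ac = (0, 0, 24/11)
Σ b_i: (-2/3)·1 + 3·1 + (-4/3)·1 = 1 ✓
b·c: 3·12/11 + (-4/3)·5 = -112/33 ≠ 1/2 ⇒ order 1.

1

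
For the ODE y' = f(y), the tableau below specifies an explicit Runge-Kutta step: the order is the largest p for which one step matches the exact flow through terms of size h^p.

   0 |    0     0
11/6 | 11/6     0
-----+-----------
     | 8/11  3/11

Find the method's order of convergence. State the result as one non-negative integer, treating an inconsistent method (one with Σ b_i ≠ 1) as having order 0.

b = (8/11, 3/11)
c = (0, 11/6)
Σ b_i: 8/11·1 + 3/11·1 = 1 ✓
b·c: 3/11·11/6 = 1/2 ✓; 2 stages ⇒ order 2.

2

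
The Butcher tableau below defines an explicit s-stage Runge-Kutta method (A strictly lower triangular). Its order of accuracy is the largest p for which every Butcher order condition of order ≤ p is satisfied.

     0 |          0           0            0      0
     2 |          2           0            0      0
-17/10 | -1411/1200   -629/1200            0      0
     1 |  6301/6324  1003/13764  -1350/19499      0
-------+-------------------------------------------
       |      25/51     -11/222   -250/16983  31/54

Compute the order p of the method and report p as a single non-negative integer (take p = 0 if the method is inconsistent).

b = (25/51, -11/222, -250/16983, 31/54)
c = (0, 2, -17/10, 1)
Ac = (0, 0, -629/600, 49/186)
Σ b_i: 25/51·1 + (-11/222)·1 + (-250/16983)·1 + 31/54·1 = 1 ✓
b·c: (-11/222)·2 + (-250/16983)·(-17/10) + 31/54·1 = 1/2 ✓
b·c²: (-11/222)·4 + (-250/16983)·289/100 + 31/54·1 = 1/3 ✓
b·Ac: (-250/16983)·(-629/600) + 31/54·49/186 = 1/6 ✓
b·c³: (-11/222)·8 + (-250/16983)·(-4913/1000) + 31/54·1 = 1/4 ✓
b·(c∘Ac): (-250/16983)·10693/6000 + 31/54·49/186 = 1/8 ✓
b·Ac²: (-250/16983)·(-629/300) + 31/54·17/186 = 1/12 ✓
b·A²c: 31/54·9/124 = 1/24 ✓; 4 stages ⇒ order 4.

4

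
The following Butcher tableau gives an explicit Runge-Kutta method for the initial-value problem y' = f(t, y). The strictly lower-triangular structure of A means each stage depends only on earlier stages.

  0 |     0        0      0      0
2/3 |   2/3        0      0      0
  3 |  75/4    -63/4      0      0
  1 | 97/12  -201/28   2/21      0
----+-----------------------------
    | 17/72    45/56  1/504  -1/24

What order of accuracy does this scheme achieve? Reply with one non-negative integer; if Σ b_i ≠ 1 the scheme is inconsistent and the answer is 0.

4

b = (17/72, 45/56, 1/504, -1/24)
c = (0, 2/3, 3, 1)
Ac = (0, 0, -21/2, -9/2)
Σ b_i: 17/72·1 + 45/56·1 + 1/504·1 + (-1/24)·1 = 1 ✓
b·c: 45/56·2/3 + 1/504·3 + (-1/24)·1 = 1/2 ✓
b·c²: 45/56·4/9 + 1/504·9 + (-1/24)·1 = 1/3 ✓
b·Ac: 1/504·(-21/2) + (-1/24)·(-9/2) = 1/6 ✓
b·c³: 45/56·8/27 + 1/504·27 + (-1/24)·1 = 1/4 ✓
b·(c∘Ac): 1/504·(-63/2) + (-1/24)·(-9/2) = 1/8 ✓
b·Ac²: 1/504·(-7) + (-1/24)·(-7/3) = 1/12 ✓
b·A²c: (-1/24)·(-1) = 1/24 ✓; 4 stages ⇒ order 4.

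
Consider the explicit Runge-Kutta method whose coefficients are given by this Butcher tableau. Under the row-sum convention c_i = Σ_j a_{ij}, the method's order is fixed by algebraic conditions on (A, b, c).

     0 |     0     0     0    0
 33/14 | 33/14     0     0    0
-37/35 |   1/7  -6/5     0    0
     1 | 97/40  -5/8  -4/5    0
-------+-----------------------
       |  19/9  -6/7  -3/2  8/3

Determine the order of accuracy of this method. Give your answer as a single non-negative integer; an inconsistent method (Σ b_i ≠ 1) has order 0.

b = (19/9, -6/7, -3/2, 8/3)
c = (0, 33/14, -37/35, 1)
Ac = (0, 0, -99/35, -251/400)
Σ b_i: 19/9·1 + (-6/7)·1 + (-3/2)·1 + 8/3·1 = 305/126 ≠ 1 ⇒ order 0.

0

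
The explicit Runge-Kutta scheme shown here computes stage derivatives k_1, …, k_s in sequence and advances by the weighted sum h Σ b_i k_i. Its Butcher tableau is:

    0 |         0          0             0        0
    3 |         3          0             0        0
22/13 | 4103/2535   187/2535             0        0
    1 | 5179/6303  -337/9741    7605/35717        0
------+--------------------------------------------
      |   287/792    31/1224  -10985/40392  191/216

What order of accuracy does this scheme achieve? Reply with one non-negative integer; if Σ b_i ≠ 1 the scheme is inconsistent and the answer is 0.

4

b = (287/792, 31/1224, -10985/40392, 191/216)
c = (0, 3, 22/13, 1)
Ac = (0, 0, 187/845, 49/191)
Σ b_i: 287/792·1 + 31/1224·1 + (-10985/40392)·1 + 191/216·1 = 1 ✓
b·c: 31/1224·3 + (-10985/40392)·22/13 + 191/216·1 = 1/2 ✓
b·c²: 31/1224·9 + (-10985/40392)·484/169 + 191/216·1 = 1/3 ✓
b·Ac: (-10985/40392)·187/845 + 191/216·49/191 = 1/6 ✓
b·c³: 31/1224·27 + (-10985/40392)·10648/2197 + 191/216·1 = 1/4 ✓
b·(c∘Ac): (-10985/40392)·4114/10985 + 191/216·49/191 = 1/8 ✓
b·Ac²: (-10985/40392)·561/845 + 191/216·57/191 = 1/12 ✓
b·A²c: 191/216·9/191 = 1/24 ✓; 4 stages ⇒ order 4.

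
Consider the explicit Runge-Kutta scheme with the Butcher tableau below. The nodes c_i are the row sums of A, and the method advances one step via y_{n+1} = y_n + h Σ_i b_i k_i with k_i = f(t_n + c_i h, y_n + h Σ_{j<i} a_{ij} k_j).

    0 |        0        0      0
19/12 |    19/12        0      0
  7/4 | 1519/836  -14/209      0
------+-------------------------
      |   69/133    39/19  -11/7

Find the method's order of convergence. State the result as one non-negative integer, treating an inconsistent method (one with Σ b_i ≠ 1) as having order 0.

3

b = (69/133, 39/19, -11/7)
c = (0, 19/12, 7/4)
Ac = (0, 0, -7/66)
Σ b_i: 69/133·1 + 39/19·1 + (-11/7)·1 = 1 ✓
b·c: 39/19·19/12 + (-11/7)·7/4 = 1/2 ✓
b·c²: 39/19·361/144 + (-11/7)·49/16 = 1/3 ✓
b·Ac: (-11/7)·(-7/66) = 1/6 ✓; 3 stages ⇒ order 3.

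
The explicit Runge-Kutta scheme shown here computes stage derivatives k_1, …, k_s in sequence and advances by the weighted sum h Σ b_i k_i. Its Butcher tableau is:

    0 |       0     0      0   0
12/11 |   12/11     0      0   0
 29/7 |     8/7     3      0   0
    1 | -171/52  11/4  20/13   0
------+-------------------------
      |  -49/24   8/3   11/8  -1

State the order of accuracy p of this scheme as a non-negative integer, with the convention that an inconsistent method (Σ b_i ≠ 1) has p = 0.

b = (-49/24, 8/3, 11/8, -1)
c = (0, 12/11, 29/7, 1)
Ac = (0, 0, 36/11, 853/91)
Σ b_i: (-49/24)·1 + 8/3·1 + 11/8·1 + (-1)·1 = 1 ✓
b·c: 8/3·12/11 + 11/8·29/7 + (-1)·1 = 4685/616 ≠ 1/2 ⇒ order 1.

1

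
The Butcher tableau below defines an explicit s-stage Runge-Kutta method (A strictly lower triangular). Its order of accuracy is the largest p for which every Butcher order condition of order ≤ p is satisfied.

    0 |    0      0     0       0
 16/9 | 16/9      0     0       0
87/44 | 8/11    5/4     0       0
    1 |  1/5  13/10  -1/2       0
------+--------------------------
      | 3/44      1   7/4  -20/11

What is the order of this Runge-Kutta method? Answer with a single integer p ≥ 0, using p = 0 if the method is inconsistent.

1

b = (3/44, 1, 7/4, -20/11)
c = (0, 16/9, 87/44, 1)
Ac = (0, 0, 20/9, 5237/3960)
Σ b_i: 3/44·1 + 1·1 + 7/4·1 + (-20/11)·1 = 1 ✓
b·c: 1·16/9 + 7/4·87/44 + (-20/11)·1 = 5417/1584 ≠ 1/2 ⇒ order 1.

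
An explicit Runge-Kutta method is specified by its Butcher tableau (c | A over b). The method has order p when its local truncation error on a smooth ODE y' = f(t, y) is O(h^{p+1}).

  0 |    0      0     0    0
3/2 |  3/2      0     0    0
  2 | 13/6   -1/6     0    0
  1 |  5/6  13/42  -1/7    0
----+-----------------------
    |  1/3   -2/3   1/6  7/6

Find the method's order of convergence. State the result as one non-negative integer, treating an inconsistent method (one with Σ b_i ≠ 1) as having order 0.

b = (1/3, -2/3, 1/6, 7/6)
c = (0, 3/2, 2, 1)
Ac = (0, 0, -1/4, 5/28)
Σ b_i: 1/3·1 + (-2/3)·1 + 1/6·1 + 7/6·1 = 1 ✓
b·c: (-2/3)·3/2 + 1/6·2 + 7/6·1 = 1/2 ✓
b·c²: (-2/3)·9/4 + 1/6·4 + 7/6·1 = 1/3 ✓
b·Ac: 1/6·(-1/4) + 7/6·5/28 = 1/6 ✓
b·c³: (-2/3)·27/8 + 1/6·8 + 7/6·1 = 1/4 ✓
b·(c∘Ac): 1/6·(-1/2) + 7/6·5/28 = 1/8 ✓
b·Ac²: 1/6·(-3/8) + 7/6·1/8 = 1/12 ✓
b·A²c: 7/6·1/28 = 1/24 ✓; 4 stages ⇒ order 4.

4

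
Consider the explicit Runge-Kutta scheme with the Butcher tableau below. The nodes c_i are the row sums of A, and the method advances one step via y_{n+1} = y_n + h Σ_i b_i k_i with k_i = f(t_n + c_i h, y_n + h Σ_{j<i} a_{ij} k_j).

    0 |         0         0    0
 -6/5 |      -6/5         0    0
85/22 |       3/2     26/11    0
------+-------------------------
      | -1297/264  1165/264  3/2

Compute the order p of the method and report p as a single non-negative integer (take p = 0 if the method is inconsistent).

b = (-1297/264, 1165/264, 3/2)
c = (0, -6/5, 85/22)
Ac = (0, 0, -156/55)
Σ b_i: (-1297/264)·1 + 1165/264·1 + 3/2·1 = 1 ✓
b·c: 1165/264·(-6/5) + 3/2·85/22 = 1/2 ✓
b·c²: 1165/264·36/25 + 3/2·7225/484 = 139131/4840 ≠ 1/3 ⇒ order 2.
b·Ac: 3/2·(-156/55) = -234/55 ≠ 1/6

2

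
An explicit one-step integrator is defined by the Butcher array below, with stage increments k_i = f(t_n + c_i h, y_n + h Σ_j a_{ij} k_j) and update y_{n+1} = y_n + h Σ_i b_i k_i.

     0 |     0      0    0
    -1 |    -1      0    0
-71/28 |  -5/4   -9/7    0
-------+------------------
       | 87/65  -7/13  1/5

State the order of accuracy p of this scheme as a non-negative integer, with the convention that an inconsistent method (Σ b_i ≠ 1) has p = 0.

b = (87/65, -7/13, 1/5)
c = (0, -1, -71/28)
Ac = (0, 0, 9/7)
Σ b_i: 87/65·1 + (-7/13)·1 + 1/5·1 = 1 ✓
b·c: (-7/13)·(-1) + 1/5·(-71/28) = 57/1820 ≠ 1/2 ⇒ order 1.

1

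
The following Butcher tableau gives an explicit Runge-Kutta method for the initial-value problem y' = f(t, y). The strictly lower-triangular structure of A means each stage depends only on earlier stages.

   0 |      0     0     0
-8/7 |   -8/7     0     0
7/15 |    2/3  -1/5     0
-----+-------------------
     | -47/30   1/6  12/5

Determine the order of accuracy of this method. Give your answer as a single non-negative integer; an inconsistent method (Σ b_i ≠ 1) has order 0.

1

b = (-47/30, 1/6, 12/5)
c = (0, -8/7, 7/15)
Ac = (0, 0, 8/35)
Σ b_i: (-47/30)·1 + 1/6·1 + 12/5·1 = 1 ✓
b·c: 1/6·(-8/7) + 12/5·7/15 = 488/525 ≠ 1/2 ⇒ order 1.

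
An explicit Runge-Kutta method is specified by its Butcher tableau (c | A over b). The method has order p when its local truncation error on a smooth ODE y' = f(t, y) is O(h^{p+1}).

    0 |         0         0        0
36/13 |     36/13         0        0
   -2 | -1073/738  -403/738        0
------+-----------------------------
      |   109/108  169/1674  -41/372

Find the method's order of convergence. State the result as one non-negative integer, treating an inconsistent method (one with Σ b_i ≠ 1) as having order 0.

b = (109/108, 169/1674, -41/372)
c = (0, 36/13, -2)
Ac = (0, 0, -62/41)
Σ b_i: 109/108·1 + 169/1674·1 + (-41/372)·1 = 1 ✓
b·c: 169/1674·36/13 + (-41/372)·(-2) = 1/2 ✓
b·c²: 169/1674·1296/169 + (-41/372)·4 = 1/3 ✓
b·Ac: (-41/372)·(-62/41) = 1/6 ✓; 3 stages ⇒ order 3.

3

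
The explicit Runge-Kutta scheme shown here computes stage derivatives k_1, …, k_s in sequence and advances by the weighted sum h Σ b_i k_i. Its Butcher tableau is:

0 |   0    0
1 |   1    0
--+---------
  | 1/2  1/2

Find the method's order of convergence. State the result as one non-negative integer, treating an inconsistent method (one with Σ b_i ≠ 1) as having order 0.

b = (1/2, 1/2)
c = (0, 1)
Σ b_i: 1/2·1 + 1/2·1 = 1 ✓
b·c: 1/2·1 = 1/2 ✓; 2 stages ⇒ order 2.

2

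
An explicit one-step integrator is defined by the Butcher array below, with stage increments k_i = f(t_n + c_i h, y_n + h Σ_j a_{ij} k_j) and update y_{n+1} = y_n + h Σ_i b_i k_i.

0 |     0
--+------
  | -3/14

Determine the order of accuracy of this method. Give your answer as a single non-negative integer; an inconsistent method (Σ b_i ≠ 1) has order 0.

0

b = (-3/14)
c = (0)
Σ b_i: (-3/14)·1 = -3/14 ≠ 1 ⇒ order 0.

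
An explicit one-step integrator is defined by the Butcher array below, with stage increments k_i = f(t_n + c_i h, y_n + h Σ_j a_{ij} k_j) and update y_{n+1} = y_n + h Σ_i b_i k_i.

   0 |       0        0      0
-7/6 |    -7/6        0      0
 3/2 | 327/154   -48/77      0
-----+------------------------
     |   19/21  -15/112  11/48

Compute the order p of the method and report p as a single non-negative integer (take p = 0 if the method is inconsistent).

b = (19/21, -15/112, 11/48)
c = (0, -7/6, 3/2)
Ac = (0, 0, 8/11)
Σ b_i: 19/21·1 + (-15/112)·1 + 11/48·1 = 1 ✓
b·c: (-15/112)·(-7/6) + 11/48·3/2 = 1/2 ✓
b·c²: (-15/112)·49/36 + 11/48·9/4 = 1/3 ✓
b·Ac: 11/48·8/11 = 1/6 ✓; 3 stages ⇒ order 3.

3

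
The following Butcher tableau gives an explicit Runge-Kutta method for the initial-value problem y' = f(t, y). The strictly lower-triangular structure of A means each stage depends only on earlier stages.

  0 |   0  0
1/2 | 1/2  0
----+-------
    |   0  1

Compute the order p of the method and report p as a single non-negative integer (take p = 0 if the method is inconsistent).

2

b = (0, 1)
c = (0, 1/2)
Σ b_i: 1·1 = 1 ✓
b·c: 1·1/2 = 1/2 ✓; 2 stages ⇒ order 2.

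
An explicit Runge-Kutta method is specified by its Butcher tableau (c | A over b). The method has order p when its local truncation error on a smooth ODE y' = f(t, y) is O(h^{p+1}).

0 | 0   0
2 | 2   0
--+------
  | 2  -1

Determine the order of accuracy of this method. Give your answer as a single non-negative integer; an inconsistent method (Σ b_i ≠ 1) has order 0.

1

b = (2, -1)
c = (0, 2)
Σ b_i: 2·1 + (-1)·1 = 1 ✓
b·c: (-1)·2 = -2 ≠ 1/2 ⇒ order 1.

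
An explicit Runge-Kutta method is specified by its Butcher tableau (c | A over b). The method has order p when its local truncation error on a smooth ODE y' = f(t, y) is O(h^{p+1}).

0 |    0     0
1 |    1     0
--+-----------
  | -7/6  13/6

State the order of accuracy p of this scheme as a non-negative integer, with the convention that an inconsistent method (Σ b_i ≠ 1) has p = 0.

1

b = (-7/6, 13/6)
c = (0, 1)
Σ b_i: (-7/6)·1 + 13/6·1 = 1 ✓
b·c: 13/6·1 = 13/6 ≠ 1/2 ⇒ order 1.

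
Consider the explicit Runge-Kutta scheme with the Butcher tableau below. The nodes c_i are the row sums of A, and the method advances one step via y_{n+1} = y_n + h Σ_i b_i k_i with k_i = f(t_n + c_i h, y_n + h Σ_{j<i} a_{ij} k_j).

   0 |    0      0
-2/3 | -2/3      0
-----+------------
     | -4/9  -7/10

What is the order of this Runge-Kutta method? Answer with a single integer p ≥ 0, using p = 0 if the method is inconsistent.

b = (-4/9, -7/10)
c = (0, -2/3)
Σ b_i: (-4/9)·1 + (-7/10)·1 = -103/90 ≠ 1 ⇒ order 0.

0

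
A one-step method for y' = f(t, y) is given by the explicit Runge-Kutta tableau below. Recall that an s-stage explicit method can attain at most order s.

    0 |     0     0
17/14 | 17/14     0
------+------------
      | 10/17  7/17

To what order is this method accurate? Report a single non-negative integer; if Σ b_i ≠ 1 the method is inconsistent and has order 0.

b = (10/17, 7/17)
c = (0, 17/14)
Σ b_i: 10/17·1 + 7/17·1 = 1 ✓
b·c: 7/17·17/14 = 1/2 ✓; 2 stages ⇒ order 2.

2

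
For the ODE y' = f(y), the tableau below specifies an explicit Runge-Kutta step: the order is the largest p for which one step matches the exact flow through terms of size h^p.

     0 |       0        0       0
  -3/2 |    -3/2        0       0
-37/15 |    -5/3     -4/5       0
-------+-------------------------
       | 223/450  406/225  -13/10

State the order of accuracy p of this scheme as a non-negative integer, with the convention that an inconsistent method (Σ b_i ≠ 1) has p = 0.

2

b = (223/450, 406/225, -13/10)
c = (0, -3/2, -37/15)
Ac = (0, 0, 6/5)
Σ b_i: 223/450·1 + 406/225·1 + (-13/10)·1 = 1 ✓
b·c: 406/225·(-3/2) + (-13/10)·(-37/15) = 1/2 ✓
b·c²: 406/225·9/4 + (-13/10)·1369/225 = -4331/1125 ≠ 1/3 ⇒ order 2.
b·Ac: (-13/10)·6/5 = -39/25 ≠ 1/6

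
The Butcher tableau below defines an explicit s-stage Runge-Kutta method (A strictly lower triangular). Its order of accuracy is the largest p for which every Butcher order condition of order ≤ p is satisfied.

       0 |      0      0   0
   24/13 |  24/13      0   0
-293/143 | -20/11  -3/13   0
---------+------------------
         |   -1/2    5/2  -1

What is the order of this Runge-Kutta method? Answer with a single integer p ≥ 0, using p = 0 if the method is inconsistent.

1

b = (-1/2, 5/2, -1)
c = (0, 24/13, -293/143)
Ac = (0, 0, -72/169)
Σ b_i: (-1/2)·1 + 5/2·1 + (-1)·1 = 1 ✓
b·c: 5/2·24/13 + (-1)·(-293/143) = 953/143 ≠ 1/2 ⇒ order 1.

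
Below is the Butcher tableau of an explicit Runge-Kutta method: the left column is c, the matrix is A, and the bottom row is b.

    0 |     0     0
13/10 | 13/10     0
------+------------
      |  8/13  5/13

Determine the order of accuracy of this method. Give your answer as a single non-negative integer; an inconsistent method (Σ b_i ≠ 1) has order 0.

2

b = (8/13, 5/13)
c = (0, 13/10)
Σ b_i: 8/13·1 + 5/13·1 = 1 ✓
b·c: 5/13·13/10 = 1/2 ✓; 2 stages ⇒ order 2.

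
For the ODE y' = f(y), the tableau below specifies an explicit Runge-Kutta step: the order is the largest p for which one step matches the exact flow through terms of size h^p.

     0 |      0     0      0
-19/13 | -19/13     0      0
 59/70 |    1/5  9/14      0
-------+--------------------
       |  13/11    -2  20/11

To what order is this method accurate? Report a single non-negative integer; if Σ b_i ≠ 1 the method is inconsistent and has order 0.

b = (13/11, -2, 20/11)
c = (0, -19/13, 59/70)
Ac = (0, 0, -171/182)
Σ b_i: 13/11·1 + (-2)·1 + 20/11·1 = 1 ✓
b·c: (-2)·(-19/13) + 20/11·59/70 = 4460/1001 ≠ 1/2 ⇒ order 1.

1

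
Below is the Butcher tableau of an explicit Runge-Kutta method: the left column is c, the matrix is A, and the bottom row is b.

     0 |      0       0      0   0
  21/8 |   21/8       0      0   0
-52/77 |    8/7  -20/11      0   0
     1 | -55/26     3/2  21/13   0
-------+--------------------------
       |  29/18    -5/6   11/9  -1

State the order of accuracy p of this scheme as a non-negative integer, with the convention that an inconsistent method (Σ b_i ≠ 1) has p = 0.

1

b = (29/18, -5/6, 11/9, -1)
c = (0, 21/8, -52/77, 1)
Ac = (0, 0, -105/22, 501/176)
Σ b_i: 29/18·1 + (-5/6)·1 + 11/9·1 + (-1)·1 = 1 ✓
b·c: (-5/6)·21/8 + 11/9·(-52/77) + (-1)·1 = -4045/1008 ≠ 1/2 ⇒ order 1.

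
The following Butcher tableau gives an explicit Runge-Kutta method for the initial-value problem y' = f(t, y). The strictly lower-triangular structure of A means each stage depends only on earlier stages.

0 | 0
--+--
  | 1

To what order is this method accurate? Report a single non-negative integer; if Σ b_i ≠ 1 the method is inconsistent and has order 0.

1

b = (1)
c = (0)
Σ b_i: 1·1 = 1 ✓; 1 stage ⇒ order 1.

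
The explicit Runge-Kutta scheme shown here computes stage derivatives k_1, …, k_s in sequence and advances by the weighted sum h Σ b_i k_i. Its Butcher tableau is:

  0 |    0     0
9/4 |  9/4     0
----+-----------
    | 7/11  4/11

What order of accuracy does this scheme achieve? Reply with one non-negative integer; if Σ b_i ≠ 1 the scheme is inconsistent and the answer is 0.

b = (7/11, 4/11)
c = (0, 9/4)
Σ b_i: 7/11·1 + 4/11·1 = 1 ✓
b·c: 4/11·9/4 = 9/11 ≠ 1/2 ⇒ order 1.

1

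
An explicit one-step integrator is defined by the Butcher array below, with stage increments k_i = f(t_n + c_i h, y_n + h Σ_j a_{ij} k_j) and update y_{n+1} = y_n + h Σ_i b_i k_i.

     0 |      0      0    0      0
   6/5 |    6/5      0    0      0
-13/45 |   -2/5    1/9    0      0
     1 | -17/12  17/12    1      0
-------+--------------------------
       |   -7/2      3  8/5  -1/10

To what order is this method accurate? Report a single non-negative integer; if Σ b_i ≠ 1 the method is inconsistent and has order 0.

1

b = (-7/2, 3, 8/5, -1/10)
c = (0, 6/5, -13/45, 1)
Ac = (0, 0, 2/15, 127/90)
Σ b_i: (-7/2)·1 + 3·1 + 8/5·1 + (-1/10)·1 = 1 ✓
b·c: 3·6/5 + 8/5·(-13/45) + (-1/10)·1 = 1367/450 ≠ 1/2 ⇒ order 1.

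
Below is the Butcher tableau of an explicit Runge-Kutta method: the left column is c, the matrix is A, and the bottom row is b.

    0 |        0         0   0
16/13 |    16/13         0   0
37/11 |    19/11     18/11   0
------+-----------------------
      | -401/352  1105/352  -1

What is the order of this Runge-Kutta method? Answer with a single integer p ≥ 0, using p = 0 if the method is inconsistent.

2

b = (-401/352, 1105/352, -1)
c = (0, 16/13, 37/11)
Ac = (0, 0, 288/143)
Σ b_i: (-401/352)·1 + 1105/352·1 + (-1)·1 = 1 ✓
b·c: 1105/352·16/13 + (-1)·37/11 = 1/2 ✓
b·c²: 1105/352·256/169 + (-1)·1369/121 = -10317/1573 ≠ 1/3 ⇒ order 2.
b·Ac: (-1)·288/143 = -288/143 ≠ 1/6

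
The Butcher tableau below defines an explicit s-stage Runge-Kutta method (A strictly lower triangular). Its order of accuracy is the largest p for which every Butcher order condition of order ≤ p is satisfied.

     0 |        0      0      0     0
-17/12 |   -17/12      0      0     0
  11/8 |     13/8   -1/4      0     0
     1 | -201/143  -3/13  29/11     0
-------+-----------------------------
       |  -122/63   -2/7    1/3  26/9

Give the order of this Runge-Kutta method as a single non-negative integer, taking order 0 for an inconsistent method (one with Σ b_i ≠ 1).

b = (-122/63, -2/7, 1/3, 26/9)
c = (0, -17/12, 11/8, 1)
Ac = (0, 0, 17/48, 411/104)
Σ b_i: (-122/63)·1 + (-2/7)·1 + 1/3·1 + 26/9·1 = 1 ✓
b·c: (-2/7)·(-17/12) + 1/3·11/8 + 26/9·1 = 1891/504 ≠ 1/2 ⇒ order 1.

1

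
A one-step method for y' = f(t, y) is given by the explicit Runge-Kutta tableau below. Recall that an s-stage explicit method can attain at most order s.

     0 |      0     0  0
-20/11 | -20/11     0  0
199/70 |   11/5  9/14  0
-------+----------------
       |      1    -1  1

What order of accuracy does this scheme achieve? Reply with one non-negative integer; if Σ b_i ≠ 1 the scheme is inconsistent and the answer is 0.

b = (1, -1, 1)
c = (0, -20/11, 199/70)
Ac = (0, 0, -90/77)
Σ b_i: 1·1 + (-1)·1 + 1·1 = 1 ✓
b·c: (-1)·(-20/11) + 1·199/70 = 3589/770 ≠ 1/2 ⇒ order 1.

1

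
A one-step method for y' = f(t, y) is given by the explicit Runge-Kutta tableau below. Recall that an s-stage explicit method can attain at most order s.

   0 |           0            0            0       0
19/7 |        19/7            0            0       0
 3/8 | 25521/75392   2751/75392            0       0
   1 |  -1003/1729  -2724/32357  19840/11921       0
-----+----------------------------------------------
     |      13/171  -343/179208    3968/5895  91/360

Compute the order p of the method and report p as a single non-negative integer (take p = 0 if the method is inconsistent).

4

b = (13/171, -343/179208, 3968/5895, 91/360)
c = (0, 19/7, 3/8, 1)
Ac = (0, 0, 393/3968, 36/91)
Σ b_i: 13/171·1 + (-343/179208)·1 + 3968/5895·1 + 91/360·1 = 1 ✓
b·c: (-343/179208)·19/7 + 3968/5895·3/8 + 91/360·1 = 1/2 ✓
b·c²: (-343/179208)·361/49 + 3968/5895·9/64 + 91/360·1 = 1/3 ✓
b·Ac: 3968/5895·393/3968 + 91/360·36/91 = 1/6 ✓
b·c³: (-343/179208)·6859/343 + 3968/5895·27/512 + 91/360·1 = 1/4 ✓
b·(c∘Ac): 3968/5895·1179/31744 + 91/360·36/91 = 1/8 ✓
b·Ac²: 3968/5895·7467/27776 + 91/360·(-246/637) = 1/12 ✓
b·A²c: 91/360·15/91 = 1/24 ✓; 4 stages ⇒ order 4.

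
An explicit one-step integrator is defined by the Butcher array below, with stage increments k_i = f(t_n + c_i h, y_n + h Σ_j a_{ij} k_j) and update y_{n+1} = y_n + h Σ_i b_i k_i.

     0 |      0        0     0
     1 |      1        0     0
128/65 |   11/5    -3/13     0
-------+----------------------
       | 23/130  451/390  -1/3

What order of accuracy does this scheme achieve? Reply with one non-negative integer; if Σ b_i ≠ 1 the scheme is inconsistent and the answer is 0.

b = (23/130, 451/390, -1/3)
c = (0, 1, 128/65)
Ac = (0, 0, -3/13)
Σ b_i: 23/130·1 + 451/390·1 + (-1/3)·1 = 1 ✓
b·c: 451/390·1 + (-1/3)·128/65 = 1/2 ✓
b·c²: 451/390·1 + (-1/3)·16384/4225 = -1151/8450 ≠ 1/3 ⇒ order 2.
b·Ac: (-1/3)·(-3/13) = 1/13 ≠ 1/6

2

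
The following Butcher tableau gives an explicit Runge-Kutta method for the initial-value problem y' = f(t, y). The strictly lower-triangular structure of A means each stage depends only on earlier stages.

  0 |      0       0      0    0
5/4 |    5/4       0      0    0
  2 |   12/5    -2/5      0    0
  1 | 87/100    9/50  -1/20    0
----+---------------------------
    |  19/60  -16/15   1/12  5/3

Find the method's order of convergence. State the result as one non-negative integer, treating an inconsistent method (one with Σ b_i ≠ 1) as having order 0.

b = (19/60, -16/15, 1/12, 5/3)
c = (0, 5/4, 2, 1)
Ac = (0, 0, -1/2, 1/8)
Σ b_i: 19/60·1 + (-16/15)·1 + 1/12·1 + 5/3·1 = 1 ✓
b·c: (-16/15)·5/4 + 1/12·2 + 5/3·1 = 1/2 ✓
b·c²: (-16/15)·25/16 + 1/12·4 + 5/3·1 = 1/3 ✓
b·Ac: 1/12·(-1/2) + 5/3·1/8 = 1/6 ✓
b·c³: (-16/15)·125/64 + 1/12·8 + 5/3·1 = 1/4 ✓
b·(c∘Ac): 1/12·(-1) + 5/3·1/8 = 1/8 ✓
b·Ac²: 1/12·(-5/8) + 5/3·13/160 = 1/12 ✓
b·A²c: 5/3·1/40 = 1/24 ✓; 4 stages ⇒ order 4.

4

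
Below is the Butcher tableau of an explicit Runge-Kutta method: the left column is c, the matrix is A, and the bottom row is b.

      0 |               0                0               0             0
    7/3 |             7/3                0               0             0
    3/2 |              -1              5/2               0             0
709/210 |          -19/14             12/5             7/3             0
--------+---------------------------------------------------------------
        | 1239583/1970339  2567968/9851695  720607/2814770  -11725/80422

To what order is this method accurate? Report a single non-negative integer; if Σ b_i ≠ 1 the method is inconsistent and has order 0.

b = (1239583/1970339, 2567968/9851695, 720607/2814770, -11725/80422)
c = (0, 7/3, 3/2, 709/210)
Ac = (0, 0, 35/6, 91/10)
Σ b_i: 1239583/1970339·1 + 2567968/9851695·1 + 720607/2814770·1 + (-11725/80422)·1 = 1 ✓
b·c: 2567968/9851695·7/3 + 720607/2814770·3/2 + (-11725/80422)·709/210 = 1/2 ✓
b·c²: 2567968/9851695·49/9 + 720607/2814770·9/4 + (-11725/80422)·502681/44100 = 1/3 ✓
b·Ac: 720607/2814770·35/6 + (-11725/80422)·91/10 = 1/6 ✓
b·c³: 2567968/9851695·343/27 + 720607/2814770·27/8 + (-11725/80422)·356400829/9261000 = -339366091/236440680 ≠ 1/4 ⇒ order 3.
b·(c∘Ac): 720607/2814770·35/4 + (-11725/80422)·9217/300 = -270119/120633 ≠ 1/8
b·Ac²: 720607/2814770·245/18 + (-11725/80422)·1099/60 = 2357033/2895192 ≠ 1/12
b·A²c: (-11725/80422)·245/18 = -2872625/1447596 ≠ 1/24

3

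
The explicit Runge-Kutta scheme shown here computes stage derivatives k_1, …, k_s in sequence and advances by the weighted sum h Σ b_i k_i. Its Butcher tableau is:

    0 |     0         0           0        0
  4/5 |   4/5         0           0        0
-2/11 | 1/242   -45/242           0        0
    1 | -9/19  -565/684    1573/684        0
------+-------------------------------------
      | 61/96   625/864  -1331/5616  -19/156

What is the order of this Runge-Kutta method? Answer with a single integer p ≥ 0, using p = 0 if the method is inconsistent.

b = (61/96, 625/864, -1331/5616, -19/156)
c = (0, 4/5, -2/11, 1)
Ac = (0, 0, -18/121, -41/38)
Σ b_i: 61/96·1 + 625/864·1 + (-1331/5616)·1 + (-19/156)·1 = 1 ✓
b·c: 625/864·4/5 + (-1331/5616)·(-2/11) + (-19/156)·1 = 1/2 ✓
b·c²: 625/864·16/25 + (-1331/5616)·4/121 + (-19/156)·1 = 1/3 ✓
b·Ac: (-1331/5616)·(-18/121) + (-19/156)·(-41/38) = 1/6 ✓
b·c³: 625/864·64/125 + (-1331/5616)·(-8/1331) + (-19/156)·1 = 1/4 ✓
b·(c∘Ac): (-1331/5616)·36/1331 + (-19/156)·(-41/38) = 1/8 ✓
b·Ac²: (-1331/5616)·(-72/605) + (-19/156)·(-43/95) = 1/12 ✓
b·A²c: (-19/156)·(-13/38) = 1/24 ✓; 4 stages ⇒ order 4.

4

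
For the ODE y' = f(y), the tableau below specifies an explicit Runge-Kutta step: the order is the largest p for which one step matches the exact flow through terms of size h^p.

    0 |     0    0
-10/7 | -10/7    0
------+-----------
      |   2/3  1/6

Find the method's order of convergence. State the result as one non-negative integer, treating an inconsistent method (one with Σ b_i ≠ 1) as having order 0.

0

b = (2/3, 1/6)
c = (0, -10/7)
Σ b_i: 2/3·1 + 1/6·1 = 5/6 ≠ 1 ⇒ order 0.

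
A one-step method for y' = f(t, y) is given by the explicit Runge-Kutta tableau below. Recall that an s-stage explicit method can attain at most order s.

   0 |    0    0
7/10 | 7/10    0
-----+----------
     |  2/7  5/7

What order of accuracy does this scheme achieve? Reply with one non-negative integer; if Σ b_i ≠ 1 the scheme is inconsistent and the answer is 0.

2

b = (2/7, 5/7)
c = (0, 7/10)
Σ b_i: 2/7·1 + 5/7·1 = 1 ✓
b·c: 5/7·7/10 = 1/2 ✓; 2 stages ⇒ order 2.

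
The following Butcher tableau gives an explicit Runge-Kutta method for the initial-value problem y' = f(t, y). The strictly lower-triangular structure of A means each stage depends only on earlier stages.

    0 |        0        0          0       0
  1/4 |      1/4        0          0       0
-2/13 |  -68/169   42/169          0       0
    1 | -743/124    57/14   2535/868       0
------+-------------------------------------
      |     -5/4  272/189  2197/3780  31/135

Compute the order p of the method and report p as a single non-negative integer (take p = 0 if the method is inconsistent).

b = (-5/4, 272/189, 2197/3780, 31/135)
c = (0, 1/4, -2/13, 1)
Ac = (0, 0, 21/338, 141/248)
Σ b_i: (-5/4)·1 + 272/189·1 + 2197/3780·1 + 31/135·1 = 1 ✓
b·c: 272/189·1/4 + 2197/3780·(-2/13) + 31/135·1 = 1/2 ✓
b·c²: 272/189·1/16 + 2197/3780·4/169 + 31/135·1 = 1/3 ✓
b·Ac: 2197/3780·21/338 + 31/135·141/248 = 1/6 ✓
b·c³: 272/189·1/64 + 2197/3780·(-8/2197) + 31/135·1 = 1/4 ✓
b·(c∘Ac): 2197/3780·(-21/2197) + 31/135·141/248 = 1/8 ✓
b·Ac²: 2197/3780·21/1352 + 31/135·321/992 = 1/12 ✓
b·A²c: 31/135·45/248 = 1/24 ✓; 4 stages ⇒ order 4.

4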